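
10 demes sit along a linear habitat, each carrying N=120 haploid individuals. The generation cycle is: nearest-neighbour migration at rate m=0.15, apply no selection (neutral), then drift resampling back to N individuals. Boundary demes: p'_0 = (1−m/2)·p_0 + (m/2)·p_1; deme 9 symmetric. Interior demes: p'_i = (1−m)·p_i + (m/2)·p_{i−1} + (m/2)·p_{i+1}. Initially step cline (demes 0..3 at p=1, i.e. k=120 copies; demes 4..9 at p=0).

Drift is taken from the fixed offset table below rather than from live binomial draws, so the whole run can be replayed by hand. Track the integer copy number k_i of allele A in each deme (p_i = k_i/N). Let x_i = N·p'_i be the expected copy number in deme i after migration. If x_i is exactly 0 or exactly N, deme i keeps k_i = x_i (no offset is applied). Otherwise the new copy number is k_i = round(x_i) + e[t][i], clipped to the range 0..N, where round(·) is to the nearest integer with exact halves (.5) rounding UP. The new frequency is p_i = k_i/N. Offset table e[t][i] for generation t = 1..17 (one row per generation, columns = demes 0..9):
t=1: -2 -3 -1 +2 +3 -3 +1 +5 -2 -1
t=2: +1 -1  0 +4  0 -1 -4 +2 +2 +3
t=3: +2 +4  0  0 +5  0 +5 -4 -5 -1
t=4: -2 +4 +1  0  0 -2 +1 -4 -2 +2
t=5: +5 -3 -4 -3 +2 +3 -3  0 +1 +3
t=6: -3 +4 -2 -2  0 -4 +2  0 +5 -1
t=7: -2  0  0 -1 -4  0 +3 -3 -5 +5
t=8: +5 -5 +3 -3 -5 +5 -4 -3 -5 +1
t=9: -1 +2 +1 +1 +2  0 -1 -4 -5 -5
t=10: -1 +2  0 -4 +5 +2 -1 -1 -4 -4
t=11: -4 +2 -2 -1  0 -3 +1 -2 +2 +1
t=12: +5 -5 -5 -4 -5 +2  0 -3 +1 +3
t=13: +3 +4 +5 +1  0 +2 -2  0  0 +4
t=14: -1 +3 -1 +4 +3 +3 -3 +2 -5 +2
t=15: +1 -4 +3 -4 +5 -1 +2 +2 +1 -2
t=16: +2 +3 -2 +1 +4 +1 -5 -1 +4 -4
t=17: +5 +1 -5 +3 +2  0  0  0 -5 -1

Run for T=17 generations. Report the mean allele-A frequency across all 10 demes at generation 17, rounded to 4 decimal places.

t=0: k=[120 120 120 120 0 0 0 0 0 0]
t=1: x=[120.0000 120.0000 120.0000 111.0000 9.0000 0.0000 0.0000 0.0000 0.0000 0.0000] k=[120 120 120 113 12 0 0 0 0 0]
t=2: x=[120.0000 120.0000 119.4750 105.9500 18.6750 0.9000 0.0000 0.0000 0.0000 0.0000] k=[120 120 119 110 19 0 0 0 0 0]
t=3: x=[120.0000 119.9250 118.4000 103.8500 24.4000 1.4250 0.0000 0.0000 0.0000 0.0000] k=[120 120 118 104 29 1 0 0 0 0]
t=4: x=[120.0000 119.8500 117.1000 99.4250 32.5250 3.0250 0.0750 0.0000 0.0000 0.0000] k=[120 120 118 99 33 1 1 0 0 0]
t=5: x=[120.0000 119.8500 116.7250 95.4750 35.5500 3.4000 0.9250 0.0750 0.0000 0.0000] k=[120 117 113 92 38 6 0 0 0 0]
t=6: x=[119.7750 116.9250 111.7250 89.5250 39.6500 7.9500 0.4500 0.0000 0.0000 0.0000] k=[117 120 110 88 40 4 2 0 0 0]
t=7: x=[117.2250 119.0250 109.1000 86.0500 40.9000 6.5500 2.0000 0.1500 0.0000 0.0000] k=[115 119 109 85 37 7 5 0 0 0]
t=8: x=[115.3000 117.9500 107.9500 83.2000 38.3500 9.1000 4.7750 0.3750 0.0000 0.0000] k=[120 113 111 80 33 14 1 0 0 0]
t=9: x=[119.4750 113.3750 108.8250 78.8000 35.1000 14.4500 1.9000 0.0750 0.0000 0.0000] k=[118 115 110 80 37 14 1 0 0 0]
t=10: x=[117.7750 114.8500 108.1250 79.0250 38.5000 14.7500 1.9000 0.0750 0.0000 0.0000] k=[117 117 108 75 44 17 1 0 0 0]
t=11: x=[117.0000 116.3250 106.2000 75.1500 44.3000 17.8250 2.1250 0.0750 0.0000 0.0000] k=[113 118 104 74 44 15 3 0 0 0]
t=12: x=[113.3750 116.5750 102.8000 74.0000 44.0750 16.2750 3.6750 0.2250 0.0000 0.0000] k=[118 112 98 70 39 18 4 0 0 0]
t=13: x=[117.5500 111.4000 96.9500 69.7750 39.7500 18.5250 4.7500 0.3000 0.0000 0.0000] k=[120 115 102 71 40 21 3 0 0 0]
t=14: x=[119.6250 114.4000 100.6500 71.0000 40.9000 21.0750 4.1250 0.2250 0.0000 0.0000] k=[119 117 100 75 44 24 1 2 0 0]
t=15: x=[118.8500 115.8750 99.4000 74.5500 44.8250 23.7750 2.8000 1.7750 0.1500 0.0000] k=[120 112 102 71 50 23 5 4 1 0]
t=16: x=[119.4000 111.8500 100.4250 71.7500 49.5500 23.6750 6.2750 3.8500 1.1500 0.0750] k=[120 115 98 73 54 25 1 3 5 0]
t=17: x=[119.6250 114.1000 97.4000 73.4500 53.2500 25.3750 2.9500 3.0000 4.4750 0.3750] k=[120 115 92 76 55 25 3 3 0 0]

0.4075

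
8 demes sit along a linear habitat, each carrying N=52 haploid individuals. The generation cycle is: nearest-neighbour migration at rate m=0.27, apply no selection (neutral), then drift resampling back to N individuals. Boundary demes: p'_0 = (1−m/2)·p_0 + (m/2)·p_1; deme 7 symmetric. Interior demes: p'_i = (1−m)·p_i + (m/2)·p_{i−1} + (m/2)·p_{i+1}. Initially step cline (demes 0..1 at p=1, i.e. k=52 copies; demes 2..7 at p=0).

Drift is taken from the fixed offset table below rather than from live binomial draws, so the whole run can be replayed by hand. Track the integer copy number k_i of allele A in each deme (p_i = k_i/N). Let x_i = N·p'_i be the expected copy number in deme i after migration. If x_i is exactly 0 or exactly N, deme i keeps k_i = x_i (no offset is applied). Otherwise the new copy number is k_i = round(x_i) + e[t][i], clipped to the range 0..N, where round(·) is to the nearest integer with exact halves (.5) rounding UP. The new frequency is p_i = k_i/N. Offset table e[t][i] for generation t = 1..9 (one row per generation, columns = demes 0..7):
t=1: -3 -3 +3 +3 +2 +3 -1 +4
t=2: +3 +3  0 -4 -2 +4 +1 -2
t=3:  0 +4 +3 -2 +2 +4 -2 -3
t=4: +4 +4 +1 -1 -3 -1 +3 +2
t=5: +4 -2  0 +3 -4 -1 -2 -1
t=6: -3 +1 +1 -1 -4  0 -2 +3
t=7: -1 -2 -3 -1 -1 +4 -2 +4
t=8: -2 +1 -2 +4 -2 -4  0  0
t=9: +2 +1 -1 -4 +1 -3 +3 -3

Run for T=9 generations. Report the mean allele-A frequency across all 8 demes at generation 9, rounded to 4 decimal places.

t=0: k=[52 52 0 0 0 0 0 0]
t=1: x=[52.0000 44.9800 7.0200 0.0000 0.0000 0.0000 0.0000 0.0000] k=[52 42 10 0 0 0 0 0]
t=2: x=[50.6500 39.0300 12.9700 1.3500 0.0000 0.0000 0.0000 0.0000] k=[52 42 13 0 0 0 0 0]
t=3: x=[50.6500 39.4350 15.1600 1.7550 0.0000 0.0000 0.0000 0.0000] k=[51 43 18 0 0 0 0 0]
t=4: x=[49.9200 40.7050 18.9450 2.4300 0.0000 0.0000 0.0000 0.0000] k=[52 45 20 1 0 0 0 0]
t=5: x=[51.0550 42.5700 20.8100 3.4300 0.1350 0.0000 0.0000 0.0000] k=[52 41 21 6 0 0 0 0]
t=6: x=[50.5150 39.7850 21.6750 7.2150 0.8100 0.0000 0.0000 0.0000] k=[48 41 23 6 0 0 0 0]
t=7: x=[47.0550 39.5150 23.1350 7.4850 0.8100 0.0000 0.0000 0.0000] k=[46 38 20 6 0 0 0 0]
t=8: x=[44.9200 36.6500 20.5400 7.0800 0.8100 0.0000 0.0000 0.0000] k=[43 38 19 11 0 0 0 0]
t=9: x=[42.3250 36.1100 20.4850 10.5950 1.4850 0.0000 0.0000 0.0000] k=[44 37 19 7 2 0 0 0]

0.2620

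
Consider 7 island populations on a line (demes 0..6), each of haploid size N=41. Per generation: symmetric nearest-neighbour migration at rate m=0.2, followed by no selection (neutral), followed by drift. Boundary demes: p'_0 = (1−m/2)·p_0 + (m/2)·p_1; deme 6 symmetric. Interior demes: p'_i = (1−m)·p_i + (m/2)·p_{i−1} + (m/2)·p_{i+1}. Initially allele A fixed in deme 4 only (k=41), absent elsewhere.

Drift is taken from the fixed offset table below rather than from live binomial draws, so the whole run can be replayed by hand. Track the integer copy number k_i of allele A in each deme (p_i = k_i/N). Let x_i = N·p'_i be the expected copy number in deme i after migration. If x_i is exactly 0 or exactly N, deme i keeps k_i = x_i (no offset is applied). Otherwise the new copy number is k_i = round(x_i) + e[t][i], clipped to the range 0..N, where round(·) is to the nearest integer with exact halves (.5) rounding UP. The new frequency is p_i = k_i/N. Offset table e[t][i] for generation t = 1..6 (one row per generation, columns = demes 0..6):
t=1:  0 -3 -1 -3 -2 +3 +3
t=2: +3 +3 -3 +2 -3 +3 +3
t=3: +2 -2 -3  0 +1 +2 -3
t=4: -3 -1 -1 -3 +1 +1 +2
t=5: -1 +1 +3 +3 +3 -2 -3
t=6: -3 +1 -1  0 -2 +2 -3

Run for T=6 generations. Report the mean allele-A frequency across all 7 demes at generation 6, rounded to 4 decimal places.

t=0: k=[0 0 0 0 41 0 0]
t=1: x=[0.0000 0.0000 0.0000 4.1000 32.8000 4.1000 0.0000] k=[0 0 0 1 31 7 0]
t=2: x=[0.0000 0.0000 0.1000 3.9000 25.6000 8.7000 0.7000] k=[0 0 0 6 23 12 4]
t=3: x=[0.0000 0.0000 0.6000 7.1000 20.2000 12.3000 4.8000] k=[0 0 0 7 21 14 2]
t=4: x=[0.0000 0.0000 0.7000 7.7000 18.9000 13.5000 3.2000] k=[0 0 0 5 20 15 5]
t=5: x=[0.0000 0.0000 0.5000 6.0000 18.0000 14.5000 6.0000] k=[0 0 4 9 21 13 3]
t=6: x=[0.0000 0.4000 4.1000 9.7000 19.0000 12.8000 4.0000] k=[0 1 3 10 17 15 1]

0.1638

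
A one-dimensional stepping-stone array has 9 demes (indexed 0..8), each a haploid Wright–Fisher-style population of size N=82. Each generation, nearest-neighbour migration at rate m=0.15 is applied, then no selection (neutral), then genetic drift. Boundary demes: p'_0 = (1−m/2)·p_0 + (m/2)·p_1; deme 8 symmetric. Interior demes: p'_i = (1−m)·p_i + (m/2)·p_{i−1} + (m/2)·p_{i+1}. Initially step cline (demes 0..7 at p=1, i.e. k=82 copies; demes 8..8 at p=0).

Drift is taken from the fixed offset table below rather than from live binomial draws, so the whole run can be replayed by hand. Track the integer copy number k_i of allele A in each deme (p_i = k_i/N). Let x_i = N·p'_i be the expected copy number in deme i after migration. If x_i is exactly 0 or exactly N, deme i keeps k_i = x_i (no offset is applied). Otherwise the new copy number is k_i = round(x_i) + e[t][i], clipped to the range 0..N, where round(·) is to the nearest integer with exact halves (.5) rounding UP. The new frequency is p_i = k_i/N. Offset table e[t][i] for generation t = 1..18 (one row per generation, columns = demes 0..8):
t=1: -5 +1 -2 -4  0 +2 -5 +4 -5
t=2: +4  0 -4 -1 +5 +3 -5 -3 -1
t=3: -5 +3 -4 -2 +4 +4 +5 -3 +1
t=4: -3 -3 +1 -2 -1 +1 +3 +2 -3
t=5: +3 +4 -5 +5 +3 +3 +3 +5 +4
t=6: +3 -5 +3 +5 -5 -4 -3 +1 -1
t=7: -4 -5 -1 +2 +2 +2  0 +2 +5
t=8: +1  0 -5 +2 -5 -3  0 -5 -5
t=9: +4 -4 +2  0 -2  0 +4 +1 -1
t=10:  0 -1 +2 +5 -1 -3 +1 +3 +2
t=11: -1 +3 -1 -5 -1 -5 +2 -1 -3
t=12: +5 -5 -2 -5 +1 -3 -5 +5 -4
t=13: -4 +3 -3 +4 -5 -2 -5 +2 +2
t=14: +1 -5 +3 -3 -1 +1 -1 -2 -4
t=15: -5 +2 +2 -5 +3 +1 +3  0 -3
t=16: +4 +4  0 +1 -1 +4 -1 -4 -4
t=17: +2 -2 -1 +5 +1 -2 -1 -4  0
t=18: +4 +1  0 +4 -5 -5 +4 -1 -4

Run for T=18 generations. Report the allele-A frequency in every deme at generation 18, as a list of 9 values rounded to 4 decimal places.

[1.0000, 0.9878, 0.9512, 0.9878, 0.8293, 0.8049, 0.8293, 0.5732, 0.3537]

t=0: k=[82 82 82 82 82 82 82 82 0]
t=1: x=[82.0000 82.0000 82.0000 82.0000 82.0000 82.0000 82.0000 75.8500 6.1500] k=[82 82 82 82 82 82 82 80 1]
t=2: x=[82.0000 82.0000 82.0000 82.0000 82.0000 82.0000 81.8500 74.2250 6.9250] k=[82 82 82 82 82 82 77 71 6]
t=3: x=[82.0000 82.0000 82.0000 82.0000 82.0000 81.6250 76.9250 66.5750 10.8750] k=[82 82 82 82 82 82 82 64 12]
t=4: x=[82.0000 82.0000 82.0000 82.0000 82.0000 82.0000 80.6500 61.4500 15.9000] k=[82 82 82 82 82 82 82 63 13]
t=5: x=[82.0000 82.0000 82.0000 82.0000 82.0000 82.0000 80.5750 60.6750 16.7500] k=[82 82 82 82 82 82 82 66 21]
t=6: x=[82.0000 82.0000 82.0000 82.0000 82.0000 82.0000 80.8000 63.8250 24.3750] k=[82 82 82 82 82 82 78 65 23]
t=7: x=[82.0000 82.0000 82.0000 82.0000 82.0000 81.7000 77.3250 62.8250 26.1500] k=[82 82 82 82 82 82 77 65 31]
t=8: x=[82.0000 82.0000 82.0000 82.0000 82.0000 81.6250 76.4750 63.3500 33.5500] k=[82 82 82 82 82 79 76 58 29]
t=9: x=[82.0000 82.0000 82.0000 82.0000 81.7750 79.0000 74.8750 57.1750 31.1750] k=[82 82 82 82 80 79 79 58 30]
t=10: x=[82.0000 82.0000 82.0000 81.8500 80.0750 79.0750 77.4250 57.4750 32.1000] k=[82 82 82 82 79 76 78 60 34]
t=11: x=[82.0000 82.0000 82.0000 81.7750 79.0000 76.3750 76.5000 59.4000 35.9500] k=[82 82 82 77 78 71 79 58 33]
t=12: x=[82.0000 82.0000 81.6250 77.4500 77.4000 72.1250 76.8250 57.7000 34.8750] k=[82 82 80 72 78 69 72 63 31]
t=13: x=[82.0000 81.8500 79.5500 73.0500 76.8750 69.9000 71.1000 61.2750 33.4000] k=[82 82 77 77 72 68 66 63 35]
t=14: x=[82.0000 81.6250 77.3750 76.6250 72.0750 68.1500 65.9250 61.1250 37.1000] k=[82 77 80 74 71 69 65 59 33]
t=15: x=[81.6250 77.6000 79.3250 74.2250 71.0750 68.8500 64.8500 57.5000 34.9500] k=[77 80 81 69 74 70 68 58 32]
t=16: x=[77.2250 79.8500 80.0250 70.2750 73.3250 70.1500 67.4000 56.8000 33.9500] k=[81 82 80 71 72 74 66 53 30]
t=17: x=[81.0750 81.7750 79.4750 71.7500 72.0750 73.2500 65.6250 52.2500 31.7250] k=[82 80 78 77 73 71 65 48 32]
t=18: x=[81.8500 80.0000 78.0750 76.7750 73.1500 70.7000 64.1750 48.0750 33.2000] k=[82 81 78 81 68 66 68 47 29]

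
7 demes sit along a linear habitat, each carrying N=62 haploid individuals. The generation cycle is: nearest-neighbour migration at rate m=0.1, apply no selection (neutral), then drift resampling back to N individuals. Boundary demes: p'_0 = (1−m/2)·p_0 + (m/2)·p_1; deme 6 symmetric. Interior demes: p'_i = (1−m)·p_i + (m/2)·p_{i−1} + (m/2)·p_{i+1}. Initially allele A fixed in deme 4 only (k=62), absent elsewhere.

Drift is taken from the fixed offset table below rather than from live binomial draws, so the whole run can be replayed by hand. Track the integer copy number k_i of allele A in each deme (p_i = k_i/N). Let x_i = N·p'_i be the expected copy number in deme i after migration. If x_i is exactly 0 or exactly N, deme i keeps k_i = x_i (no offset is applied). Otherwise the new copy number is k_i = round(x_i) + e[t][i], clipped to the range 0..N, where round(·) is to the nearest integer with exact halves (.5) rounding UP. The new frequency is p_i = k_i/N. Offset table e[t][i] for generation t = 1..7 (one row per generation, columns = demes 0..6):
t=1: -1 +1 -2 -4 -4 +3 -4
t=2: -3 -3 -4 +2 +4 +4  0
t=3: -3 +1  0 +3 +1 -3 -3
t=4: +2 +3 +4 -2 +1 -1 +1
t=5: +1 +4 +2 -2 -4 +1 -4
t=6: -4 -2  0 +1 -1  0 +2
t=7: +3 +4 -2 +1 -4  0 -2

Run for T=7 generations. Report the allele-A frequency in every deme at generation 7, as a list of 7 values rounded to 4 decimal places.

t=0: k=[0 0 0 0 62 0 0]
t=1: x=[0.0000 0.0000 0.0000 3.1000 55.8000 3.1000 0.0000] k=[0 0 0 0 52 6 0]
t=2: x=[0.0000 0.0000 0.0000 2.6000 47.1000 8.0000 0.3000] k=[0 0 0 5 51 12 0]
t=3: x=[0.0000 0.0000 0.2500 7.0500 46.7500 13.3500 0.6000] k=[0 0 0 10 48 10 0]
t=4: x=[0.0000 0.0000 0.5000 11.4000 44.2000 11.4000 0.5000] k=[0 0 5 9 45 10 2]
t=5: x=[0.0000 0.2500 4.9500 10.6000 41.4500 11.3500 2.4000] k=[0 4 7 9 37 12 0]
t=6: x=[0.2000 3.9500 6.9500 10.3000 34.3500 12.6500 0.6000] k=[0 2 7 11 33 13 3]
t=7: x=[0.1000 2.1500 6.9500 11.9000 30.9000 13.5000 3.5000] k=[3 6 5 13 27 14 2]

[0.0484, 0.0968, 0.0806, 0.2097, 0.4355, 0.2258, 0.0323]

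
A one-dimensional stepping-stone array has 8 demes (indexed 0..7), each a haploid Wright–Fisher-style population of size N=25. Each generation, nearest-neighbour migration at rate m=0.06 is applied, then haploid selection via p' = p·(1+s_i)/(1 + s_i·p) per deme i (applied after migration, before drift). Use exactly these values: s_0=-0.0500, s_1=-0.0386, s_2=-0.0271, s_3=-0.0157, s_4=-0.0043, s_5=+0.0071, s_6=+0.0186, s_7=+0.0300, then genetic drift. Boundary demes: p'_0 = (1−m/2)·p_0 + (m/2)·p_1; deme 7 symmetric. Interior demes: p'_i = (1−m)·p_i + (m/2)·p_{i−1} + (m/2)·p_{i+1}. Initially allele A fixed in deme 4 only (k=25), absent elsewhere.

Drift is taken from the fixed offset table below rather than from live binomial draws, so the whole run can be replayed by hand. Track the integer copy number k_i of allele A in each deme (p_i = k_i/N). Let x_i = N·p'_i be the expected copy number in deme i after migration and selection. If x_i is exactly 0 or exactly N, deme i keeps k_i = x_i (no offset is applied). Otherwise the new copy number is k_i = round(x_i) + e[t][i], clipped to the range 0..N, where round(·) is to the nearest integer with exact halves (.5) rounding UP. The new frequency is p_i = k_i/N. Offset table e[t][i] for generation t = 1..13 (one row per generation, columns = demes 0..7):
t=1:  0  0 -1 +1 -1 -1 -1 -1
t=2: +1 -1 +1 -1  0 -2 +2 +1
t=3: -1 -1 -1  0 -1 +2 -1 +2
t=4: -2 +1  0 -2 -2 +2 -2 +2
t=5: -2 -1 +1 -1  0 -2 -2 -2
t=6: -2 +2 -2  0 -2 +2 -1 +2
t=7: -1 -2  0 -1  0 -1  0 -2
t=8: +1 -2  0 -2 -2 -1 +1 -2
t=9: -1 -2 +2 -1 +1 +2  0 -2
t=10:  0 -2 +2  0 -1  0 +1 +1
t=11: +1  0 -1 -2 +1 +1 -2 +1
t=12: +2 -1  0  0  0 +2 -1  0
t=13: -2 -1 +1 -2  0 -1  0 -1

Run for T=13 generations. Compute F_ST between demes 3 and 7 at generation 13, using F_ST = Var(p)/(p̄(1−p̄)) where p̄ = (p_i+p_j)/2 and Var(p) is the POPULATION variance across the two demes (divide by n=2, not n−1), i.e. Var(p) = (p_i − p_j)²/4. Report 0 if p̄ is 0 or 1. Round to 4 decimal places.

t=0: k=[0 0 0 0 25 0 0 0]
t=1: x=[0.0000 0.0000 0.0000 0.7386 23.4939 0.7552 0.0000 0.0000] k=[0 0 0 2 22 0 0 0]
t=2: x=[0.0000 0.0000 0.0584 2.5041 20.7247 0.6646 0.0000 0.0000] k=[0 0 1 2 21 0 0 0]
t=3: x=[0.0000 0.0288 0.9740 2.5041 19.7822 0.6344 0.0000 0.0000] k=[0 0 0 3 19 3 0 0]
t=4: x=[0.0000 0.0000 0.0876 3.3439 18.0183 3.4108 0.0917 0.0000] k=[0 0 0 1 16 5 0 0]
t=5: x=[0.0000 0.0000 0.0292 1.3990 15.1943 5.2091 0.1528 0.0000] k=[0 0 1 0 15 3 0 0]
t=6: x=[0.0000 0.0288 0.9155 0.4726 14.1636 3.2902 0.0917 0.0000] k=[0 2 0 0 12 5 0 0]
t=7: x=[0.0570 1.8127 0.0584 0.3544 11.4033 5.0886 0.1528 0.0000] k=[0 0 0 0 11 4 0 0]
t=8: x=[0.0000 0.0000 0.0000 0.3249 10.4338 4.1143 0.1222 0.0000] k=[0 0 0 0 8 3 1 0]
t=9: x=[0.0000 0.0000 0.0000 0.2363 7.5872 3.1092 1.0484 0.0309] k=[0 0 0 0 9 5 1 0]
t=10: x=[0.0000 0.0000 0.0000 0.2658 8.5857 5.0284 1.1094 0.0309] k=[0 0 0 0 8 5 2 1]
t=11: x=[0.0000 0.0000 0.0000 0.2363 7.6471 5.0284 2.0951 1.0596] k=[0 0 0 0 9 6 0 2]
t=12: x=[0.0000 0.0000 0.0000 0.2658 8.6157 5.9420 0.2444 1.9936] k=[0 0 0 0 9 8 0 2]
t=13: x=[0.0000 0.0000 0.0000 0.2658 8.6756 7.8280 0.3055 1.9936] k=[0 0 0 0 9 7 0 1]

0.0204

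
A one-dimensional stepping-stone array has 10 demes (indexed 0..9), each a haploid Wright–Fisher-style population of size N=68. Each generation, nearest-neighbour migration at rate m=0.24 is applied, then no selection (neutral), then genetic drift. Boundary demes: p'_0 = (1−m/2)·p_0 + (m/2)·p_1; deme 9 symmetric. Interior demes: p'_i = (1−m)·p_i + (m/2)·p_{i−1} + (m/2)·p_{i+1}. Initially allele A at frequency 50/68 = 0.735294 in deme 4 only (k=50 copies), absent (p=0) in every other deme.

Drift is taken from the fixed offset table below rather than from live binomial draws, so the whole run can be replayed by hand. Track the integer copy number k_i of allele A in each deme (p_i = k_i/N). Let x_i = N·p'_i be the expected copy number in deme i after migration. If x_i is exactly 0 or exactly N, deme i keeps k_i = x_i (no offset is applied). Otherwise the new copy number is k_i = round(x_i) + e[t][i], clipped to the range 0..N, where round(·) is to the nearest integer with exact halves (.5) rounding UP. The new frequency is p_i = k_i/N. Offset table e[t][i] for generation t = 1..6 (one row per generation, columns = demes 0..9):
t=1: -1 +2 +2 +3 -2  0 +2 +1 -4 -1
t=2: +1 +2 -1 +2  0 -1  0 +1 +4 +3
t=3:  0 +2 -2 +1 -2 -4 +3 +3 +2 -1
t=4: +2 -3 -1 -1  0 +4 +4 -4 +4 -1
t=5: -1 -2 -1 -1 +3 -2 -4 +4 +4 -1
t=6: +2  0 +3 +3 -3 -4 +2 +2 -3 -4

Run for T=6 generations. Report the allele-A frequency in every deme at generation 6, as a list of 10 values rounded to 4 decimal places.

[0.0000, 0.0000, 0.0735, 0.2059, 0.2353, 0.1029, 0.1029, 0.1176, 0.0441, 0.0000]

t=0: k=[0 0 0 0 50 0 0 0 0 0]
t=1: x=[0.0000 0.0000 0.0000 6.0000 38.0000 6.0000 0.0000 0.0000 0.0000 0.0000] k=[0 0 0 9 36 6 0 0 0 0]
t=2: x=[0.0000 0.0000 1.0800 11.1600 29.1600 8.8800 0.7200 0.0000 0.0000 0.0000] k=[0 0 0 13 29 8 1 0 0 0]
t=3: x=[0.0000 0.0000 1.5600 13.3600 24.5600 9.6800 1.7200 0.1200 0.0000 0.0000] k=[0 0 0 14 23 6 5 3 0 0]
t=4: x=[0.0000 0.0000 1.6800 13.4000 19.8800 7.9200 4.8800 2.8800 0.3600 0.0000] k=[0 0 1 12 20 12 9 0 4 0]
t=5: x=[0.0000 0.1200 2.2000 11.6400 18.0800 12.6000 8.2800 1.5600 3.0400 0.4800] k=[0 0 1 11 21 11 4 6 7 0]
t=6: x=[0.0000 0.1200 2.0800 11.0000 18.6000 11.3600 5.0800 5.8800 6.0400 0.8400] k=[0 0 5 14 16 7 7 8 3 0]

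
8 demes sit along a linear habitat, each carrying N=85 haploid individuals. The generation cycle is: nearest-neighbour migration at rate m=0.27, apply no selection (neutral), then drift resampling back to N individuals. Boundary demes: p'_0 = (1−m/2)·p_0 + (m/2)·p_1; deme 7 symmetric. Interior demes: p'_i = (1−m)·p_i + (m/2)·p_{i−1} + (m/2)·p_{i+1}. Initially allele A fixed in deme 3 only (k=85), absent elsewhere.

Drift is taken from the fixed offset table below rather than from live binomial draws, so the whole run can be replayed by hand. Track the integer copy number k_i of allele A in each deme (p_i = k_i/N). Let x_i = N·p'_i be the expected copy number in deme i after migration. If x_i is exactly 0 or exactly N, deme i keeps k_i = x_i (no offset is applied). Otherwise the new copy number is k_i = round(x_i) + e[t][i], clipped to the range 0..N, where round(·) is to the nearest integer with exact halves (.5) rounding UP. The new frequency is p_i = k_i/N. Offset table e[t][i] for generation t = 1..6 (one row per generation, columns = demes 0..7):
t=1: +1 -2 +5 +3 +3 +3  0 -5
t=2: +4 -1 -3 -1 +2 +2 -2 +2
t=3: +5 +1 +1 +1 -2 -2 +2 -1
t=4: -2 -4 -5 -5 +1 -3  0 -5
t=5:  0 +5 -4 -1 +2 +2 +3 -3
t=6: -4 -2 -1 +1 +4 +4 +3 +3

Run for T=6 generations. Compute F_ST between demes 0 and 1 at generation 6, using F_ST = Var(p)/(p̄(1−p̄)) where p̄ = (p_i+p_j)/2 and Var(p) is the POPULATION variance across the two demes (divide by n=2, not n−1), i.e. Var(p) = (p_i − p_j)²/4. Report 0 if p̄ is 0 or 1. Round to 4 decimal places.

t=0: k=[0 0 0 85 0 0 0 0]
t=1: x=[0.0000 0.0000 11.4750 62.0500 11.4750 0.0000 0.0000 0.0000] k=[0 0 16 65 14 0 0 0]
t=2: x=[0.0000 2.1600 20.4550 51.5000 18.9950 1.8900 0.0000 0.0000] k=[0 1 17 51 21 4 0 0]
t=3: x=[0.1350 3.0250 19.4300 42.3600 22.7550 5.7550 0.5400 0.0000] k=[5 4 20 43 21 4 3 0]
t=4: x=[4.8650 6.2950 20.9450 36.9250 21.6750 6.1600 2.7300 0.4050] k=[3 2 16 32 23 3 3 0]
t=5: x=[2.8650 4.0250 16.2700 28.6250 21.5150 5.7000 2.5950 0.4050] k=[3 9 12 28 24 8 6 0]
t=6: x=[3.8100 8.5950 13.7550 25.3000 22.3800 9.8900 5.4600 0.8100] k=[0 7 13 26 26 14 8 4]

0.0429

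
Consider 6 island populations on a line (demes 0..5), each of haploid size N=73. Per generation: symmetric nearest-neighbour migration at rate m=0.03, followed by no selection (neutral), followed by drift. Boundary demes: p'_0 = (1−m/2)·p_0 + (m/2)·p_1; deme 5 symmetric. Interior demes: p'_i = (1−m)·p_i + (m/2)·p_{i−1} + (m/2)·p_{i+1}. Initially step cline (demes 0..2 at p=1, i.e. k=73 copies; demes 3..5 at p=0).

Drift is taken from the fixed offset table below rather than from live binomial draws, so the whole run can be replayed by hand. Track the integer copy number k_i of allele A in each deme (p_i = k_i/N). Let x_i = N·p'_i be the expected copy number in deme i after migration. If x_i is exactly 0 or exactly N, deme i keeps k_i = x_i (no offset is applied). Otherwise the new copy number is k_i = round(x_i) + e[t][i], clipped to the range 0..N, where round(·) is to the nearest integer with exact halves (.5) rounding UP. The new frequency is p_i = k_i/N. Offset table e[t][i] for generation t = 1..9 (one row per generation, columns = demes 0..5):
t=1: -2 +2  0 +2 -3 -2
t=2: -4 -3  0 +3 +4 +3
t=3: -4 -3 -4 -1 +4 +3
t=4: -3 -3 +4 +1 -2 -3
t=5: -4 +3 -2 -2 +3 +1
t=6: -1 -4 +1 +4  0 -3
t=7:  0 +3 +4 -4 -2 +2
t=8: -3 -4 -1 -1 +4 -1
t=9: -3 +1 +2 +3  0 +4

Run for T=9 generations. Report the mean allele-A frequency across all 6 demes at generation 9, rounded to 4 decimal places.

0.4932

t=0: k=[73 73 73 0 0 0]
t=1: x=[73.0000 73.0000 71.9050 1.0950 0.0000 0.0000] k=[73 73 72 3 0 0]
t=2: x=[73.0000 72.9850 70.9800 3.9900 0.0450 0.0000] k=[73 70 71 7 4 0]
t=3: x=[72.9550 70.0600 70.0250 7.9150 3.9850 0.0600] k=[69 67 66 7 8 3]
t=4: x=[68.9700 67.0150 65.1300 7.9000 7.9100 3.0750] k=[66 64 69 9 6 0]
t=5: x=[65.9700 64.1050 68.0250 9.8550 5.9550 0.0900] k=[62 67 66 8 9 1]
t=6: x=[62.0750 66.9100 65.1450 8.8850 8.8650 1.1200] k=[61 63 66 13 9 0]
t=7: x=[61.0300 63.0150 65.1600 13.7350 8.9250 0.1350] k=[61 66 69 10 7 2]
t=8: x=[61.0750 65.9700 68.0700 10.8400 6.9700 2.0750] k=[58 62 67 10 11 1]
t=9: x=[58.0600 62.0150 66.0700 10.8700 10.8350 1.1500] k=[55 63 68 14 11 5]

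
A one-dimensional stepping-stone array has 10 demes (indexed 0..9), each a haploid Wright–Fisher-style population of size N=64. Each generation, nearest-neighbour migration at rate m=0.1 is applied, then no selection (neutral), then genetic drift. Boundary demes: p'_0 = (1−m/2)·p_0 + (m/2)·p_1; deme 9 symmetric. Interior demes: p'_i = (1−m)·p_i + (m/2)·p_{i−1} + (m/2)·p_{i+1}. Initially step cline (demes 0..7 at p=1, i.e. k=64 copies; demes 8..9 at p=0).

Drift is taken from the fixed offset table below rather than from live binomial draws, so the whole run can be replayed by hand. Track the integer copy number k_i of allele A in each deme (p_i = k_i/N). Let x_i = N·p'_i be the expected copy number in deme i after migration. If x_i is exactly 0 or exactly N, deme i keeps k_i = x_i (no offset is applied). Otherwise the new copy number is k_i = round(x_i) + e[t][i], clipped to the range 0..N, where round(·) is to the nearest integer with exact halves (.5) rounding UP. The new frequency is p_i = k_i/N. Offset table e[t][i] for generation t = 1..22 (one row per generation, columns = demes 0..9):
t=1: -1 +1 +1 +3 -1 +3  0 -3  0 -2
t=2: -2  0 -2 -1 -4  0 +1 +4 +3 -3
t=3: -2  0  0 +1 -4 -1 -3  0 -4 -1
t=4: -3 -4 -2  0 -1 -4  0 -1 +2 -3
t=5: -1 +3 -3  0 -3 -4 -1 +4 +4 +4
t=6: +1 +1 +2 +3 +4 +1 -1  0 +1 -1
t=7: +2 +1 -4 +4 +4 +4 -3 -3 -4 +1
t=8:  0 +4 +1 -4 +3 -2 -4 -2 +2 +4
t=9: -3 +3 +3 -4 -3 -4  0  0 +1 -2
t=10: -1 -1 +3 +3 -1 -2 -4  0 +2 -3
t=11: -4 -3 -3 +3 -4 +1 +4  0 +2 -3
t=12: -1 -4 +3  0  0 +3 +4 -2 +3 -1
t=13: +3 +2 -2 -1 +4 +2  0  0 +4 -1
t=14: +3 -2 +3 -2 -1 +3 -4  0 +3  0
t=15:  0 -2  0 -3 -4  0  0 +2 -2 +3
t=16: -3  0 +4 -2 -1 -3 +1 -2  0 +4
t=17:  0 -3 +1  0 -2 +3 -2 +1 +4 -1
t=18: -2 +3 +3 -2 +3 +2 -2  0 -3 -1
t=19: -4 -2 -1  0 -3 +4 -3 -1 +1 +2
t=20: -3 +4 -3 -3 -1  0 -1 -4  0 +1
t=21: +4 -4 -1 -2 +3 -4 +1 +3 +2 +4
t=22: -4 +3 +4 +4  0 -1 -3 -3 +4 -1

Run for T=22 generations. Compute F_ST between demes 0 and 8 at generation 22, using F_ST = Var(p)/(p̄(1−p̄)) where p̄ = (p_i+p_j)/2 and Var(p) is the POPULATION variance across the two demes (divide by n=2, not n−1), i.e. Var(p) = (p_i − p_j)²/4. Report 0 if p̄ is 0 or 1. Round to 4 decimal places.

t=0: k=[64 64 64 64 64 64 64 64 0 0]
t=1: x=[64.0000 64.0000 64.0000 64.0000 64.0000 64.0000 64.0000 60.8000 3.2000 0.0000] k=[64 64 64 64 64 64 64 58 3 0]
t=2: x=[64.0000 64.0000 64.0000 64.0000 64.0000 64.0000 63.7000 55.5500 5.6000 0.1500] k=[64 64 64 64 64 64 64 60 9 0]
t=3: x=[64.0000 64.0000 64.0000 64.0000 64.0000 64.0000 63.8000 57.6500 11.1000 0.4500] k=[64 64 64 64 64 64 61 58 7 0]
t=4: x=[64.0000 64.0000 64.0000 64.0000 64.0000 63.8500 61.0000 55.6000 9.2000 0.3500] k=[64 64 64 64 64 60 61 55 11 0]
t=5: x=[64.0000 64.0000 64.0000 64.0000 63.8000 60.2500 60.6500 53.1000 12.6500 0.5500] k=[64 64 64 64 61 56 60 57 17 5]
t=6: x=[64.0000 64.0000 64.0000 63.8500 60.9000 56.4500 59.6500 55.1500 18.4000 5.6000] k=[64 64 64 64 64 57 59 55 19 5]
t=7: x=[64.0000 64.0000 64.0000 64.0000 63.6500 57.4500 58.7000 53.4000 20.1000 5.7000] k=[64 64 64 64 64 61 56 50 16 7]
t=8: x=[64.0000 64.0000 64.0000 64.0000 63.8500 60.9000 55.9500 48.6000 17.2500 7.4500] k=[64 64 64 64 64 59 52 47 19 11]
t=9: x=[64.0000 64.0000 64.0000 64.0000 63.7500 58.9000 52.1000 45.8500 20.0000 11.4000] k=[64 64 64 64 61 55 52 46 21 9]
t=10: x=[64.0000 64.0000 64.0000 63.8500 60.8500 55.1500 51.8500 45.0500 21.6500 9.6000] k=[64 64 64 64 60 53 48 45 24 7]
t=11: x=[64.0000 64.0000 64.0000 63.8000 59.8500 53.1000 48.1000 44.1000 24.2000 7.8500] k=[64 64 64 64 56 54 52 44 26 5]
t=12: x=[64.0000 64.0000 64.0000 63.6000 56.3000 54.0000 51.7000 43.5000 25.8500 6.0500] k=[64 64 64 64 56 57 56 42 29 5]
t=13: x=[64.0000 64.0000 64.0000 63.6000 56.4500 56.9000 55.3500 42.0500 28.4500 6.2000] k=[64 64 64 63 60 59 55 42 32 5]
t=14: x=[64.0000 64.0000 63.9500 62.9000 60.1000 58.8500 54.5500 42.1500 31.1500 6.3500] k=[64 64 64 61 59 62 51 42 34 6]
t=15: x=[64.0000 64.0000 63.8500 61.0500 59.2500 61.3000 51.1000 42.0500 33.0000 7.4000] k=[64 64 64 58 55 61 51 44 31 10]
t=16: x=[64.0000 64.0000 63.7000 58.1500 55.4500 60.2000 51.1500 43.7000 30.6000 11.0500] k=[64 64 64 56 54 57 52 42 31 15]
t=17: x=[64.0000 64.0000 63.6000 56.3000 54.2500 56.6000 51.7500 41.9500 30.7500 15.8000] k=[64 64 64 56 52 60 50 43 35 15]
t=18: x=[64.0000 64.0000 63.6000 56.2000 52.6000 59.1000 50.1500 42.9500 34.4000 16.0000] k=[64 64 64 54 56 61 48 43 31 15]
t=19: x=[64.0000 64.0000 63.5000 54.6000 56.1500 60.1000 48.4000 42.6500 30.8000 15.8000] k=[64 64 63 55 53 64 45 42 32 18]
t=20: x=[64.0000 63.9500 62.6500 55.3000 53.6500 62.5000 45.8000 41.6500 31.8000 18.7000] k=[64 64 60 52 53 63 45 38 32 20]
t=21: x=[64.0000 63.8000 59.8000 52.4500 53.4500 61.6000 45.5500 38.0500 31.7000 20.6000] k=[64 60 59 50 56 58 47 41 34 25]
t=22: x=[63.8000 60.1500 58.6000 50.7500 55.8000 57.3500 47.2500 40.9500 33.9000 25.4500] k=[60 63 63 55 56 56 44 38 38 24]

0.1646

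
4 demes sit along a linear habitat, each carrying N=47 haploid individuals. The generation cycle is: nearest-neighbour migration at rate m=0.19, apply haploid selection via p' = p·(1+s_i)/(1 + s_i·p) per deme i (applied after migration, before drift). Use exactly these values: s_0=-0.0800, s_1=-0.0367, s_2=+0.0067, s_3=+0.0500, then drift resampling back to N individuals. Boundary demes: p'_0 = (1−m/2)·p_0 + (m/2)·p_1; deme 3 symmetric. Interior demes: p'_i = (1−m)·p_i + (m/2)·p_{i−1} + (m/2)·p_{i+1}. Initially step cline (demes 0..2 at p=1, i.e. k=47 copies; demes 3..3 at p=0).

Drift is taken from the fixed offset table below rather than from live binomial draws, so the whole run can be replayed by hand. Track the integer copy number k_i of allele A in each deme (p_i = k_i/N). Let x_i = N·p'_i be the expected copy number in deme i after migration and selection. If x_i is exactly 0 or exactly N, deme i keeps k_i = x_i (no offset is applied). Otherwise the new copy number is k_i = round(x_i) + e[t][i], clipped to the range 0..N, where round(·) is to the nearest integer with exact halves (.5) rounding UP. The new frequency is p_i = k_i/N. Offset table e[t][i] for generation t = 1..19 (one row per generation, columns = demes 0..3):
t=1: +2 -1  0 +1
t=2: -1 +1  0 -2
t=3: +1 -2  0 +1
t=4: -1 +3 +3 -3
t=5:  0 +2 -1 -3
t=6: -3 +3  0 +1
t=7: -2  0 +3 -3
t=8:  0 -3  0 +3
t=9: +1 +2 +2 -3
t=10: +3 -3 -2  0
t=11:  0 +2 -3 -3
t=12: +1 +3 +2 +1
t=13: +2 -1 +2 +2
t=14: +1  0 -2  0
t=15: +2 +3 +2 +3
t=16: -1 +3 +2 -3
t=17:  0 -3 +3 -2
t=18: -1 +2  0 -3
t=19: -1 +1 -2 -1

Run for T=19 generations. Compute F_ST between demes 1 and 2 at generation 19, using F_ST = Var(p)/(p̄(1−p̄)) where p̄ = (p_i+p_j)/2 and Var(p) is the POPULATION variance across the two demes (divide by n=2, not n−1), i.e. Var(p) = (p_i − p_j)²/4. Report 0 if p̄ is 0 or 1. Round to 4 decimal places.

0.0571

t=0: k=[47 47 47 0]
t=1: x=[47.0000 47.0000 42.5619 4.6661] k=[47 47 43 6]
t=2: x=[47.0000 46.6056 39.9053 9.8906] k=[47 47 40 8]
t=3: x=[47.0000 46.3100 37.6750 11.4574] k=[47 44 38 12]
t=4: x=[46.6904 43.5989 36.1558 14.9632] k=[46 47 39 12]
t=5: x=[46.0179 46.1130 37.2467 15.0599] k=[46 47 36 12]
t=6: x=[46.0179 45.8177 34.8253 14.7696] k=[43 47 35 16]
t=7: x=[43.0914 45.4240 34.3967 18.3477] k=[41 45 37 15]
t=8: x=[40.9542 43.7486 35.7273 17.6241] k=[41 41 36 21]
t=9: x=[40.5499 40.3134 35.1094 22.9976] k=[42 42 37 20]
t=10: x=[41.6150 41.3415 35.9167 22.1856] k=[45 38 34 22]
t=11: x=[44.1175 38.0164 33.3049 23.7133] k=[44 40 30 21]
t=12: x=[43.3489 39.1895 30.1672 22.4263] k=[44 42 32 23]
t=13: x=[43.5530 41.0483 32.1629 24.4278] k=[46 40 34 26]
t=14: x=[45.2984 39.7743 33.8733 27.3202] k=[46 40 32 27]
t=15: x=[45.2984 39.5793 32.3524 28.0295] k=[47 43 34 31]
t=16: x=[46.5872 42.3713 34.6310 31.7912] k=[46 45 37 29]
t=17: x=[45.8122 44.2394 37.0525 30.2891] k=[46 41 40 28]
t=18: x=[45.4011 41.1923 38.9994 29.6770] k=[44 43 39 27]
t=19: x=[43.6550 42.5671 38.2875 28.6882] k=[43 44 36 28]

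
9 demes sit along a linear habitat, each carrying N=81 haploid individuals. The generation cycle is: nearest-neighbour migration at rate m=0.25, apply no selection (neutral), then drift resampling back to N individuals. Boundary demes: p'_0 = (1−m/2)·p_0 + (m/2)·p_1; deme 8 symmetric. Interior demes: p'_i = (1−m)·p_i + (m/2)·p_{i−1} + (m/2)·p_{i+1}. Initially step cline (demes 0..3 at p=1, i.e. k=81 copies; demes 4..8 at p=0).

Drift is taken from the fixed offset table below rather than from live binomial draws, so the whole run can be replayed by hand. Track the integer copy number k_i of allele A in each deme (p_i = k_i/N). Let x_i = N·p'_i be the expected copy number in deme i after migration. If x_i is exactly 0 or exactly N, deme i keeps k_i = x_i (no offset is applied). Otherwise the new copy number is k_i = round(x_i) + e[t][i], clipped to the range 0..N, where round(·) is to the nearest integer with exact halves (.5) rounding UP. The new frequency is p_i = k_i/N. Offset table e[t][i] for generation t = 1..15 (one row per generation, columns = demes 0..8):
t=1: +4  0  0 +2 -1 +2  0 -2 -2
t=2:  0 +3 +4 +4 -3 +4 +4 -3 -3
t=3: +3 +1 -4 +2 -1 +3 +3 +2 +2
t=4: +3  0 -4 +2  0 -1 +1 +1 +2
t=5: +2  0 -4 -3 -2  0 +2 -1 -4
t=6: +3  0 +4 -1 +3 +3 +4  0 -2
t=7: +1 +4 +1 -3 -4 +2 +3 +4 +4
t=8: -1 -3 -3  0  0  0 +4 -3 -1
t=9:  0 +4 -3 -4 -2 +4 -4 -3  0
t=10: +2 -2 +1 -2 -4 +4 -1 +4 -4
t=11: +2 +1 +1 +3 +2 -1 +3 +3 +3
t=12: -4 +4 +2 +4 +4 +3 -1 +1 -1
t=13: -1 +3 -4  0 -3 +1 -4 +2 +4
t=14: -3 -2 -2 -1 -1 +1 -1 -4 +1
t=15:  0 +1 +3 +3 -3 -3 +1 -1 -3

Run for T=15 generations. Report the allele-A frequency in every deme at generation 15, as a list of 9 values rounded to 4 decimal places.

[0.9012, 0.9136, 0.7778, 0.6296, 0.3827, 0.2840, 0.1852, 0.0988, 0.0988]

t=0: k=[81 81 81 81 0 0 0 0 0]
t=1: x=[81.0000 81.0000 81.0000 70.8750 10.1250 0.0000 0.0000 0.0000 0.0000] k=[81 81 81 73 9 0 0 0 0]
t=2: x=[81.0000 81.0000 80.0000 66.0000 15.8750 1.1250 0.0000 0.0000 0.0000] k=[81 81 81 70 13 5 0 0 0]
t=3: x=[81.0000 81.0000 79.6250 64.2500 19.1250 5.3750 0.6250 0.0000 0.0000] k=[81 81 76 66 18 8 4 0 0]
t=4: x=[81.0000 80.3750 75.3750 61.2500 22.7500 8.7500 4.0000 0.5000 0.0000] k=[81 80 71 63 23 8 5 2 0]
t=5: x=[80.8750 79.0000 71.1250 59.0000 26.1250 9.5000 5.0000 2.1250 0.2500] k=[81 79 67 56 24 10 7 1 0]
t=6: x=[80.7500 77.7500 67.1250 53.3750 26.2500 11.3750 6.6250 1.6250 0.1250] k=[81 78 71 52 29 14 11 2 0]
t=7: x=[80.6250 77.5000 69.5000 51.5000 30.0000 15.5000 10.2500 2.8750 0.2500] k=[81 81 71 49 26 18 13 7 4]
t=8: x=[81.0000 79.7500 69.5000 48.8750 27.8750 18.3750 12.8750 7.3750 4.3750] k=[81 77 67 49 28 18 17 4 3]
t=9: x=[80.5000 76.2500 66.0000 48.6250 29.3750 19.1250 15.5000 5.5000 3.1250] k=[81 80 63 45 27 23 12 3 3]
t=10: x=[80.8750 78.0000 62.8750 45.0000 28.7500 22.1250 12.2500 4.1250 3.0000] k=[81 76 64 43 25 26 11 8 0]
t=11: x=[80.3750 75.1250 62.8750 43.3750 27.3750 24.0000 12.5000 7.3750 1.0000] k=[81 76 64 46 29 23 16 10 4]
t=12: x=[80.3750 75.1250 63.2500 46.1250 30.3750 22.8750 16.1250 10.0000 4.7500] k=[76 79 65 50 34 26 15 11 4]
t=13: x=[76.3750 76.8750 64.8750 49.8750 35.0000 25.6250 15.8750 10.6250 4.8750] k=[75 80 61 50 32 27 12 13 9]
t=14: x=[75.6250 77.0000 62.0000 49.1250 33.6250 25.7500 14.0000 12.3750 9.5000] k=[73 75 60 48 33 27 13 8 11]
t=15: x=[73.2500 72.8750 60.3750 47.6250 34.1250 26.0000 14.1250 9.0000 10.6250] k=[73 74 63 51 31 23 15 8 8]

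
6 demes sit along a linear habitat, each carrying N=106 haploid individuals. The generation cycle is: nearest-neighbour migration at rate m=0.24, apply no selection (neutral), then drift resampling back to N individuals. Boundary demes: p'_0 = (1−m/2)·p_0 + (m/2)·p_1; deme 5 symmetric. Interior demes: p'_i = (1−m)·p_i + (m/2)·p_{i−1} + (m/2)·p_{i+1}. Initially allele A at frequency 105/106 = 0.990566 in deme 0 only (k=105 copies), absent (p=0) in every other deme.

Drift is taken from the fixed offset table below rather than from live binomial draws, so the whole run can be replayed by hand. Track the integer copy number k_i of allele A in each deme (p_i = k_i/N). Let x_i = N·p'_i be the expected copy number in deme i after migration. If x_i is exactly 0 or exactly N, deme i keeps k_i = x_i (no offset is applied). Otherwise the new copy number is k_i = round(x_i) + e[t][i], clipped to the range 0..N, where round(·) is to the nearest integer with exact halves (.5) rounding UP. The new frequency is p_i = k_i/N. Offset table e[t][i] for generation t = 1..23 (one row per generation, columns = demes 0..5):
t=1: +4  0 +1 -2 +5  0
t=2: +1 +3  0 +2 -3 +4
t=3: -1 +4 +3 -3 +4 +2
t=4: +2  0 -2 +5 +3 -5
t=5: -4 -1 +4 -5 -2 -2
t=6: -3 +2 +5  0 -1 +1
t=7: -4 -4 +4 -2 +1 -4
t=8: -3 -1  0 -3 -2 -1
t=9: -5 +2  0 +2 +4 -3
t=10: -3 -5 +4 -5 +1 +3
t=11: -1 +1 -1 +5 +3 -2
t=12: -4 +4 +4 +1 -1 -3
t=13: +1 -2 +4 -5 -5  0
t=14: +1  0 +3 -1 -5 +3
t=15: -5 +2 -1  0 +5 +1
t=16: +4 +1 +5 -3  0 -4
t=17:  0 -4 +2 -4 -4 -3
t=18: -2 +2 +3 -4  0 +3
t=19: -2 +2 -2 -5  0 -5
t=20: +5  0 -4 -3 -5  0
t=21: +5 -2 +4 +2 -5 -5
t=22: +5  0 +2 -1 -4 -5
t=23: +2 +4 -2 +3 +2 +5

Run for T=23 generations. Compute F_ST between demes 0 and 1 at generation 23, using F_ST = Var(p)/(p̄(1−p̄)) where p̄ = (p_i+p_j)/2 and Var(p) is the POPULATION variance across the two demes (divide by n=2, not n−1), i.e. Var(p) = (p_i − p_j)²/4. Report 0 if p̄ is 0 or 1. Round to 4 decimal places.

t=0: k=[105 0 0 0 0 0]
t=1: x=[92.4000 12.6000 0.0000 0.0000 0.0000 0.0000] k=[96 13 0 0 0 0]
t=2: x=[86.0400 21.4000 1.5600 0.0000 0.0000 0.0000] k=[87 24 2 0 0 0]
t=3: x=[79.4400 28.9200 4.4000 0.2400 0.0000 0.0000] k=[78 33 7 0 0 0]
t=4: x=[72.6000 35.2800 9.2800 0.8400 0.0000 0.0000] k=[75 35 7 6 0 0]
t=5: x=[70.2000 36.4400 10.2400 5.4000 0.7200 0.0000] k=[66 35 14 0 0 0]
t=6: x=[62.2800 36.2000 14.8400 1.6800 0.0000 0.0000] k=[59 38 20 2 0 0]
t=7: x=[56.4800 38.3600 20.0000 3.9200 0.2400 0.0000] k=[52 34 24 2 1 0]
t=8: x=[49.8400 34.9600 22.5600 4.5200 1.0000 0.1200] k=[47 34 23 2 0 0]
t=9: x=[45.4400 34.2400 21.8000 4.2800 0.2400 0.0000] k=[40 36 22 6 4 0]
t=10: x=[39.5200 34.8000 21.7600 7.6800 3.7600 0.4800] k=[37 30 26 3 5 3]
t=11: x=[36.1600 30.3600 23.7200 6.0000 4.5200 3.2400] k=[35 31 23 11 8 1]
t=12: x=[34.5200 30.5200 22.5200 12.0800 7.5200 1.8400] k=[31 35 27 13 7 0]
t=13: x=[31.4800 33.5600 26.2800 13.9600 6.8800 0.8400] k=[32 32 30 9 2 1]
t=14: x=[32.0000 31.7600 27.7200 10.6800 2.7200 1.1200] k=[33 32 31 10 0 4]
t=15: x=[32.8800 32.0000 28.6000 11.3200 1.6800 3.5200] k=[28 34 28 11 7 5]
t=16: x=[28.7200 32.5600 26.6800 12.5600 7.2400 5.2400] k=[33 34 32 10 7 1]
t=17: x=[33.1200 33.6400 29.6000 12.2800 6.6400 1.7200] k=[33 30 32 8 3 0]
t=18: x=[32.6400 30.6000 28.8800 10.2800 3.2400 0.3600] k=[31 33 32 6 3 3]
t=19: x=[31.2400 32.6400 29.0000 8.7600 3.3600 3.0000] k=[29 35 27 4 3 0]
t=20: x=[29.7200 33.3200 25.2000 6.6400 2.7600 0.3600] k=[35 33 21 4 0 0]
t=21: x=[34.7600 31.8000 20.4000 5.5600 0.4800 0.0000] k=[40 30 24 8 0 0]
t=22: x=[38.8000 30.4800 22.8000 8.9600 0.9600 0.0000] k=[44 30 25 8 0 0]
t=23: x=[42.3200 31.0800 23.5600 9.0800 0.9600 0.0000] k=[44 35 22 12 3 0]

0.0077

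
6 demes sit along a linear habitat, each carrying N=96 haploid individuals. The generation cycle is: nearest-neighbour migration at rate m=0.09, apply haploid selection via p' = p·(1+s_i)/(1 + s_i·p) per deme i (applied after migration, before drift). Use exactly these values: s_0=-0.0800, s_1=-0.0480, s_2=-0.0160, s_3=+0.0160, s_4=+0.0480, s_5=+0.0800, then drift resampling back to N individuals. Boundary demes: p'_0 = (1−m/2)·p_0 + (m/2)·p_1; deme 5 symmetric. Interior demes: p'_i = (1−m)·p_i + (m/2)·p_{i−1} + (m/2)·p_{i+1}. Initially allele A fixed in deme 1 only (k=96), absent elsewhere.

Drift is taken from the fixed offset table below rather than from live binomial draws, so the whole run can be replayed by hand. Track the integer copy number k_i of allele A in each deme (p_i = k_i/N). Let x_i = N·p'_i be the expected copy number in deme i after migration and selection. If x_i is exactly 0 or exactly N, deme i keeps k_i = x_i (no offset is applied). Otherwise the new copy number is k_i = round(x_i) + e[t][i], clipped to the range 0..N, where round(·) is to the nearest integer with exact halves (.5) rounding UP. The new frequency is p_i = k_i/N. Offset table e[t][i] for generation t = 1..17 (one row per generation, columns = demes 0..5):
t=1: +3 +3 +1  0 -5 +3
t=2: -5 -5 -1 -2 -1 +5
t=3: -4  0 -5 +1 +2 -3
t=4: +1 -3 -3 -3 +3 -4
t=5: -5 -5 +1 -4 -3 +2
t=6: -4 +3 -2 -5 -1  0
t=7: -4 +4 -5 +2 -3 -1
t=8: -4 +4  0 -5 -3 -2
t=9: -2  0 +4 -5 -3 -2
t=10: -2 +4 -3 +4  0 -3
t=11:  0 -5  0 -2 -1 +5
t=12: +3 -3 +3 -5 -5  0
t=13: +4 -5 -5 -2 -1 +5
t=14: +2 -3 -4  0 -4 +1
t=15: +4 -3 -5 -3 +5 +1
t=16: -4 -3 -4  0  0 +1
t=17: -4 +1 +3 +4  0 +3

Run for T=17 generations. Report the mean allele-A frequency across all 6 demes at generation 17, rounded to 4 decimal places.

t=0: k=[0 96 0 0 0 0]
t=1: x=[3.9888 86.9654 4.2539 0.0000 0.0000 0.0000] k=[7 90 5 0 0 0]
t=2: x=[9.9653 81.8570 8.4745 0.2286 0.0000 0.0000] k=[5 77 7 0 0 0]
t=3: x=[7.6332 69.6808 9.6935 0.3200 0.0000 0.0000] k=[4 70 5 1 0 0]
t=4: x=[6.4499 63.0488 7.6309 1.1529 0.0472 0.0000] k=[7 60 5 0 3 0]
t=5: x=[8.7023 53.9816 7.1426 0.3657 2.8571 0.1458] k=[4 49 8 0 0 2]
t=6: x=[5.5710 43.9556 9.3480 0.3657 0.0943 2.0595] k=[2 47 7 0 0 2]
t=7: x=[3.7155 42.0095 8.3611 0.3200 0.0943 2.0595] k=[0 46 3 2 0 1]
t=8: x=[1.9077 40.8367 4.8157 1.9856 0.1415 1.0306] k=[0 45 5 0 0 0]
t=9: x=[1.8661 40.0226 6.4769 0.2286 0.0000 0.0000] k=[0 40 10 0 0 0]
t=10: x=[1.6585 35.7397 10.7451 0.4572 0.0000 0.0000] k=[0 40 8 4 0 0]
t=11: x=[1.6585 35.6508 9.1259 4.0613 0.1886 0.0000] k=[2 31 9 2 0 0]
t=12: x=[3.0490 27.7251 9.5356 2.2598 0.0943 0.0000] k=[6 25 13 0 0 0]
t=13: x=[6.3428 22.7404 12.7753 0.5943 0.0000 0.0000] k=[10 18 8 0 0 0]
t=14: x=[9.6142 16.5068 7.9713 0.3657 0.0000 0.0000] k=[12 14 4 0 0 0]
t=15: x=[11.2360 12.9007 4.2047 0.1829 0.0000 0.0000] k=[15 10 0 0 0 0]
t=16: x=[13.7625 9.3515 0.4428 0.0000 0.0000 0.0000] k=[10 6 0 0 0 0]
t=17: x=[9.1089 5.6430 0.2657 0.0000 0.0000 0.0000] k=[5 7 3 0 0 0]

0.0260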